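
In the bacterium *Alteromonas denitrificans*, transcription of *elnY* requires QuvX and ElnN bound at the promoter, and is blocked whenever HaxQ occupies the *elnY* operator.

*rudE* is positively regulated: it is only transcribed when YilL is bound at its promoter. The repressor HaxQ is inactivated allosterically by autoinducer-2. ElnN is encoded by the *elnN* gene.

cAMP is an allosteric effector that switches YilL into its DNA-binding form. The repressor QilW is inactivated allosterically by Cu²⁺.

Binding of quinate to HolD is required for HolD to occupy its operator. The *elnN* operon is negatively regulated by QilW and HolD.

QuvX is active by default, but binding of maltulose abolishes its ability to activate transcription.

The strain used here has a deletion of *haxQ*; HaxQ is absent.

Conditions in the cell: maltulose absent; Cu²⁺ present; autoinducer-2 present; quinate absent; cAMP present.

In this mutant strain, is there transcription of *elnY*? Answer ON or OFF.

Maltulose is absent, so QuvX is active.
HaxQ is non-functional in this strain, so it has no effect.
Cu²⁺ is present, so QilW is inactive.
Quinate is absent, so HolD is inactive.
With no repressor bound, *elnN* is transcribed.
So ElnN is produced and active.
No repressor is bound and QuvX and ElnN are active, so *elnY* is transcribed.

ON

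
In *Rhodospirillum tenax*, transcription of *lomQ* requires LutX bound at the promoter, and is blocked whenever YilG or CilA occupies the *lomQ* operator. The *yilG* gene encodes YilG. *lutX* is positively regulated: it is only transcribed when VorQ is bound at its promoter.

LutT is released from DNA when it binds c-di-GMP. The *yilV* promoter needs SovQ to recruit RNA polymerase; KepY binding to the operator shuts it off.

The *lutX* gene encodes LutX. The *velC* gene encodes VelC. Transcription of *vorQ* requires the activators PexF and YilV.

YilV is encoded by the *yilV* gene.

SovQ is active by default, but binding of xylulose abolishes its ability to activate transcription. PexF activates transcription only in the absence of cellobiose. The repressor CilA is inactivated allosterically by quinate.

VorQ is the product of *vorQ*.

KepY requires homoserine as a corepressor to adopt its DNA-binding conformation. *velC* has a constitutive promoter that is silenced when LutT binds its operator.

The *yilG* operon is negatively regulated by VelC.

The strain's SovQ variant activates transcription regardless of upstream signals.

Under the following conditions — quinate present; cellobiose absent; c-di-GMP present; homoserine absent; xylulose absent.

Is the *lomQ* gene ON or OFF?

Cellobiose is absent, so PexF is active.
Homoserine is absent, so KepY is inactive.
SovQ is constitutively active in this strain.
No repressor is bound and SovQ is active, so *yilV* is transcribed.
So YilV is produced and active.
No repressor is bound and PexF and YilV are active, so *vorQ* is transcribed.
So VorQ is produced and active.
No repressor is bound and VorQ is active, so *lutX* is transcribed.
So LutX is produced and active.
c-di-GMP is present, so LutT is inactive.
With no repressor bound, *velC* is transcribed.
So VelC is produced and active.
With repressor VelC bound, *yilG* is not transcribed.
So YilG is not produced.
Quinate is present, so CilA is inactive.
No repressor is bound and LutX is active, so *lomQ* is transcribed.

ON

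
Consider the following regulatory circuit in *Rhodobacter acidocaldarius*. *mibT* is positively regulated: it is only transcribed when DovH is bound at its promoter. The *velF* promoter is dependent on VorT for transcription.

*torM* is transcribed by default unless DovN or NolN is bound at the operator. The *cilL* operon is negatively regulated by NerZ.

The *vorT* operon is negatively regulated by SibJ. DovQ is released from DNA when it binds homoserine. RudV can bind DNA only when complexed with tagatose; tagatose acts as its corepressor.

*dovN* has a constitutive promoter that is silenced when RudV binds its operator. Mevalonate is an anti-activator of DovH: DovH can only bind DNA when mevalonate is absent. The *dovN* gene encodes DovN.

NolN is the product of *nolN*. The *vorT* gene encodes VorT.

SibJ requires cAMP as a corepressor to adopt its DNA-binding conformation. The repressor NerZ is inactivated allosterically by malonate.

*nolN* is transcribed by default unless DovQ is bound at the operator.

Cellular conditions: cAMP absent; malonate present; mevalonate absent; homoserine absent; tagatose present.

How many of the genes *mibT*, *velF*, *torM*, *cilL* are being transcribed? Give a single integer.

Mevalonate is absent, so DovH is active.
No repressor is bound and DovH is active, so *mibT* is transcribed.
→ *mibT* is ON.
cAMP is absent, so SibJ is inactive.
With no repressor bound, *vorT* is transcribed.
So VorT is produced and active.
No repressor is bound and VorT is active, so *velF* is transcribed.
→ *velF* is ON.
Tagatose is present, so RudV is active.
With repressor RudV bound, *dovN* is not transcribed.
So DovN is not produced.
Homoserine is absent, so DovQ is active.
With repressor DovQ bound, *nolN* is not transcribed.
So NolN is not produced.
With no repressor bound, *torM* is transcribed.
→ *torM* is ON.
Malonate is present, so NerZ is inactive.
With no repressor bound, *cilL* is transcribed.
→ *cilL* is ON.
4 of the 4 genes are transcribed.

4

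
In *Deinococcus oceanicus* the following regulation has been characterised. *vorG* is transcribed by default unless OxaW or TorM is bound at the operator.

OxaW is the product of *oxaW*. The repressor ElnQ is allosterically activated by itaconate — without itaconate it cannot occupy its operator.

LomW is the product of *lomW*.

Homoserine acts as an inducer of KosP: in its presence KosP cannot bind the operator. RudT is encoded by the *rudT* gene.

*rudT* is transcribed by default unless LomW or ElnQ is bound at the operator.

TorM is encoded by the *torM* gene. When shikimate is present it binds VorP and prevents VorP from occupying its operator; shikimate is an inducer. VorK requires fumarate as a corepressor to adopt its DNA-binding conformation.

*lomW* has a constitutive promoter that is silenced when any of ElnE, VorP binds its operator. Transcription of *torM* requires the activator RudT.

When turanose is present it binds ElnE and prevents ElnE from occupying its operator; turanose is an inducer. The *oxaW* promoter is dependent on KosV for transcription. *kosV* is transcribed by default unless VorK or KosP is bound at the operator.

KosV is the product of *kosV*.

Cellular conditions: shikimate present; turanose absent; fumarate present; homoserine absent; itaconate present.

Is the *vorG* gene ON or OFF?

ON

Fumarate is present, so VorK is active.
Homoserine is absent, so KosP is active.
With repressor VorK bound, *kosV* is not transcribed.
So KosV is not produced.
Required activator KosV is absent, so *oxaW* is not transcribed.
So OxaW is not produced.
Turanose is absent, so ElnE is active.
Shikimate is present, so VorP is inactive.
With repressor ElnE bound, *lomW* is not transcribed.
So LomW is not produced.
Itaconate is present, so ElnQ is active.
With repressor ElnQ bound, *rudT* is not transcribed.
So RudT is not produced.
Required activator RudT is absent, so *torM* is not transcribed.
So TorM is not produced.
With no repressor bound, *vorG* is transcribed.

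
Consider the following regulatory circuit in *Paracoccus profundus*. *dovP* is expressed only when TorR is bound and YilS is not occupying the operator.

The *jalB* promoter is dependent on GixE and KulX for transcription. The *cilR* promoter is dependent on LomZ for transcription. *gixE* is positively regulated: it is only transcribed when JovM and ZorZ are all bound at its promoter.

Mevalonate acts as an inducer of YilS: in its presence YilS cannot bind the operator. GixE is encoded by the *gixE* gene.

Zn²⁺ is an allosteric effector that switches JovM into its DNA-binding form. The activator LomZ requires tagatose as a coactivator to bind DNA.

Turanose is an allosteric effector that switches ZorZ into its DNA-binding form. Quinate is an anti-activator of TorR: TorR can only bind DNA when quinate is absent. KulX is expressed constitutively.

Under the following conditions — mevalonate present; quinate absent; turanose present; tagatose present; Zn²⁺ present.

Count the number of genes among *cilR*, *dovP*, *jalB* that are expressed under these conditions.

3

Tagatose is present, so LomZ is active.
No repressor is bound and LomZ is active, so *cilR* is transcribed.
→ *cilR* is ON.
Quinate is absent, so TorR is active.
Mevalonate is present, so YilS is inactive.
No repressor is bound and TorR is active, so *dovP* is transcribed.
→ *dovP* is ON.
Zn²⁺ is present, so JovM is active.
Turanose is present, so ZorZ is active.
No repressor is bound and JovM and ZorZ are active, so *gixE* is transcribed.
So GixE is produced and active.
KulX is produced constitutively and is active.
No repressor is bound and GixE and KulX are active, so *jalB* is transcribed.
→ *jalB* is ON.
3 of the 3 genes are transcribed.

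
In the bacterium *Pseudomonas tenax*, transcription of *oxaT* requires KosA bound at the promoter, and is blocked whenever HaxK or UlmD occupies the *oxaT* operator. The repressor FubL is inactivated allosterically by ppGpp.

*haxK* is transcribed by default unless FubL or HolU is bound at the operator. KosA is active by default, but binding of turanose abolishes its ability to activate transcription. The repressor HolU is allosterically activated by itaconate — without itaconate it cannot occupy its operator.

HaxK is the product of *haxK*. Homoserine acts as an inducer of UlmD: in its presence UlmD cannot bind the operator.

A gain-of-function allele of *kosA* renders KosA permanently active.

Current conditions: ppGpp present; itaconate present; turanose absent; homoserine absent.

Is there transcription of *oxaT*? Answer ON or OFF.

OFF

KosA is constitutively active in this strain.
ppGpp is present, so FubL is inactive.
Itaconate is present, so HolU is active.
With repressor HolU bound, *haxK* is not transcribed.
So HaxK is not produced.
Homoserine is absent, so UlmD is active.
With repressor UlmD bound, *oxaT* is not transcribed.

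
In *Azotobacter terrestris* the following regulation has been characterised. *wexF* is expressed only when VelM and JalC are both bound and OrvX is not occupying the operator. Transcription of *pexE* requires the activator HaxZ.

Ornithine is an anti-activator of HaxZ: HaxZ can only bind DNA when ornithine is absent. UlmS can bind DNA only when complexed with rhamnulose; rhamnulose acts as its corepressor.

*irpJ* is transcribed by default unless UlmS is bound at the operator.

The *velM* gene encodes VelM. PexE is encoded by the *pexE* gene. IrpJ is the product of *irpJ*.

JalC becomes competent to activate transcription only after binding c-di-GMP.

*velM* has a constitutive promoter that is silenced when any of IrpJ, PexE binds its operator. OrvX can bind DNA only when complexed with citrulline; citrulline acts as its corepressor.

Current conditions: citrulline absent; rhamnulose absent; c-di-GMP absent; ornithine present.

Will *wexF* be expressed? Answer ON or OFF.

OFF

Rhamnulose is absent, so UlmS is inactive.
With no repressor bound, *irpJ* is transcribed.
So IrpJ is produced and active.
Ornithine is present, so HaxZ is inactive.
Required activator HaxZ is absent, so *pexE* is not transcribed.
So PexE is not produced.
With repressor IrpJ bound, *velM* is not transcribed.
So VelM is not produced.
c-di-GMP is absent, so JalC is inactive.
Citrulline is absent, so OrvX is inactive.
Required activator VelM is absent, so *wexF* is not transcribed.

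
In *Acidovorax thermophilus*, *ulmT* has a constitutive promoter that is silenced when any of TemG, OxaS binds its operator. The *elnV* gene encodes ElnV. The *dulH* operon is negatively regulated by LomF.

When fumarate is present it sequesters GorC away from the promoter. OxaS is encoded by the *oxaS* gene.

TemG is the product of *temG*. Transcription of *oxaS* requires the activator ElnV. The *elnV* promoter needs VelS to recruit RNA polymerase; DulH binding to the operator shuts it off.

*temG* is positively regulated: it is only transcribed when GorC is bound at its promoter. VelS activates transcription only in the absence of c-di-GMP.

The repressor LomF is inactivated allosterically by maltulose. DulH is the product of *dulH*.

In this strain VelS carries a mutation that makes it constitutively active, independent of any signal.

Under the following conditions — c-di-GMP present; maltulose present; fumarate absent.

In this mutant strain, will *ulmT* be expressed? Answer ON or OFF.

Fumarate is absent, so GorC is active.
No repressor is bound and GorC is active, so *temG* is transcribed.
So TemG is produced and active.
Maltulose is present, so LomF is inactive.
With no repressor bound, *dulH* is transcribed.
So DulH is produced and active.
VelS is constitutively active in this strain.
With repressor DulH bound, *elnV* is not transcribed.
So ElnV is not produced.
Required activator ElnV is absent, so *oxaS* is not transcribed.
So OxaS is not produced.
With repressor TemG bound, *ulmT* is not transcribed.

OFF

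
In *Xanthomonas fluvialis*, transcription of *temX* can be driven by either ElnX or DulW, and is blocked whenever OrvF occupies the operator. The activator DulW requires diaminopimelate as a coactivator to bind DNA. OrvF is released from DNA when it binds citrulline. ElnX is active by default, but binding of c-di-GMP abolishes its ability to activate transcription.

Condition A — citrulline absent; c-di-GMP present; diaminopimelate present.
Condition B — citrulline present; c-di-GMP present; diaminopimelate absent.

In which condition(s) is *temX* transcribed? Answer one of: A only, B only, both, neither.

Condition A:
Citrulline is absent, so OrvF is active.
c-di-GMP is present, so ElnX is inactive.
Diaminopimelate is present, so DulW is active.
With repressor OrvF bound, *temX* is not transcribed.
→ *temX* is OFF in A.
Condition B:
Citrulline is present, so OrvF is inactive.
c-di-GMP is present, so ElnX is inactive.
Diaminopimelate is absent, so DulW is inactive.
No activator is available at the *temX* promoter, so *temX* is not transcribed.
→ *temX* is OFF in B.

neither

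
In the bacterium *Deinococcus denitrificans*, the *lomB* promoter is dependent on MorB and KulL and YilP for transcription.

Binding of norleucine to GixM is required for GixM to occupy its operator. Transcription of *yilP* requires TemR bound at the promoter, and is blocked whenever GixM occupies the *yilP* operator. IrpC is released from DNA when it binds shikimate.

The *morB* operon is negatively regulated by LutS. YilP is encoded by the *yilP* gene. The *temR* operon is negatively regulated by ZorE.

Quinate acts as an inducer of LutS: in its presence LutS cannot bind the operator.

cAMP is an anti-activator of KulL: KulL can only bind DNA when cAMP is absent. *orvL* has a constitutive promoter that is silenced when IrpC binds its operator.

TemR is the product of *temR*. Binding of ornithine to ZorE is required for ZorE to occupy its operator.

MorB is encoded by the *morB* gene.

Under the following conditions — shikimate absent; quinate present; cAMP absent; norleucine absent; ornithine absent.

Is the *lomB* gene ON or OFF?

Quinate is present, so LutS is inactive.
With no repressor bound, *morB* is transcribed.
So MorB is produced and active.
cAMP is absent, so KulL is active.
Norleucine is absent, so GixM is inactive.
Ornithine is absent, so ZorE is inactive.
With no repressor bound, *temR* is transcribed.
So TemR is produced and active.
No repressor is bound and TemR is active, so *yilP* is transcribed.
So YilP is produced and active.
No repressor is bound and MorB and KulL and YilP are active, so *lomB* is transcribed.

ON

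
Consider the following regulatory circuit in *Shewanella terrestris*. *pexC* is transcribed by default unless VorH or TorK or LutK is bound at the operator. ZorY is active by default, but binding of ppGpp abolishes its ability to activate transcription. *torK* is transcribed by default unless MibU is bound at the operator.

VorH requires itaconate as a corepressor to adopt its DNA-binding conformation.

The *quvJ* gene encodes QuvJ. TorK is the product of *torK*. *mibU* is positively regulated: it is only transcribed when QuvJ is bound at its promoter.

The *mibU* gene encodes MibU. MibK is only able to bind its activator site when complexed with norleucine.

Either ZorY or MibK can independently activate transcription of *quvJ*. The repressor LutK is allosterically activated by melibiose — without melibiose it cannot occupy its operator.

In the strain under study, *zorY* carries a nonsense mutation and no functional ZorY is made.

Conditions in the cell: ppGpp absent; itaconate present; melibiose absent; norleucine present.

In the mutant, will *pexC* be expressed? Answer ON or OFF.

Itaconate is present, so VorH is active.
ZorY is non-functional in this strain, so it has no effect.
Norleucine is present, so MibK is active.
Activator MibK is present, so *quvJ* is transcribed.
So QuvJ is produced and active.
No repressor is bound and QuvJ is active, so *mibU* is transcribed.
So MibU is produced and active.
With repressor MibU bound, *torK* is not transcribed.
So TorK is not produced.
Melibiose is absent, so LutK is inactive.
With repressor VorH bound, *pexC* is not transcribed.

OFF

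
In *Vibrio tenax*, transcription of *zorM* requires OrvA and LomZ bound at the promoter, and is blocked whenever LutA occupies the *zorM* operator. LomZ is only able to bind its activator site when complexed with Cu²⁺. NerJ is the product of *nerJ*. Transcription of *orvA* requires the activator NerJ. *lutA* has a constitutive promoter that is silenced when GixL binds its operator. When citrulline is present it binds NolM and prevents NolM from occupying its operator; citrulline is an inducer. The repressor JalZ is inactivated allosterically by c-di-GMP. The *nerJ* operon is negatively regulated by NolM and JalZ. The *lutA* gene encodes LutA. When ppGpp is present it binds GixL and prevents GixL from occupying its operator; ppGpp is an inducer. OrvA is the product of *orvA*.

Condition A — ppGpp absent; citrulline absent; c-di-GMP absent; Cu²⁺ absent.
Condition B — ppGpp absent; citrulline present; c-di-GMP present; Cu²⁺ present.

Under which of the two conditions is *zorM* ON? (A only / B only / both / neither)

B only

Condition A:
ppGpp is absent, so GixL is active.
With repressor GixL bound, *lutA* is not transcribed.
So LutA is not produced.
Citrulline is absent, so NolM is active.
c-di-GMP is absent, so JalZ is active.
With repressor NolM bound, *nerJ* is not transcribed.
So NerJ is not produced.
Required activator NerJ is absent, so *orvA* is not transcribed.
So OrvA is not produced.
Cu²⁺ is absent, so LomZ is inactive.
Required activator OrvA is absent, so *zorM* is not transcribed.
→ *zorM* is OFF in A.
Condition B:
ppGpp is absent, so GixL is active.
With repressor GixL bound, *lutA* is not transcribed.
So LutA is not produced.
Citrulline is present, so NolM is inactive.
c-di-GMP is present, so JalZ is inactive.
With no repressor bound, *nerJ* is transcribed.
So NerJ is produced and active.
No repressor is bound and NerJ is active, so *orvA* is transcribed.
So OrvA is produced and active.
Cu²⁺ is present, so LomZ is active.
No repressor is bound and OrvA and LomZ are active, so *zorM* is transcribed.
→ *zorM* is ON in B.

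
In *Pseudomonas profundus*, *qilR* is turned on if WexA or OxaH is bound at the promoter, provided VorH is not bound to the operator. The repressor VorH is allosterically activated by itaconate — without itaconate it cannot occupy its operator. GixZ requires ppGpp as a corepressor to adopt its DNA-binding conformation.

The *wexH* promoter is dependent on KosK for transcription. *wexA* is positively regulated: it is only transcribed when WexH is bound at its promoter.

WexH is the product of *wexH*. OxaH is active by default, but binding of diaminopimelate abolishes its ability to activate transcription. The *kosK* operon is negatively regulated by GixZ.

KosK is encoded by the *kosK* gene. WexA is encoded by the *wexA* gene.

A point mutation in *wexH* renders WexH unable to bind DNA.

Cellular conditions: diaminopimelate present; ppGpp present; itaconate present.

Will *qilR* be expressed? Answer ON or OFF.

OFF

WexH is non-functional in this strain, so it has no effect.
Required activator WexH is absent, so *wexA* is not transcribed.
So WexA is not produced.
Itaconate is present, so VorH is active.
Diaminopimelate is present, so OxaH is inactive.
With repressor VorH bound, *qilR* is not transcribed.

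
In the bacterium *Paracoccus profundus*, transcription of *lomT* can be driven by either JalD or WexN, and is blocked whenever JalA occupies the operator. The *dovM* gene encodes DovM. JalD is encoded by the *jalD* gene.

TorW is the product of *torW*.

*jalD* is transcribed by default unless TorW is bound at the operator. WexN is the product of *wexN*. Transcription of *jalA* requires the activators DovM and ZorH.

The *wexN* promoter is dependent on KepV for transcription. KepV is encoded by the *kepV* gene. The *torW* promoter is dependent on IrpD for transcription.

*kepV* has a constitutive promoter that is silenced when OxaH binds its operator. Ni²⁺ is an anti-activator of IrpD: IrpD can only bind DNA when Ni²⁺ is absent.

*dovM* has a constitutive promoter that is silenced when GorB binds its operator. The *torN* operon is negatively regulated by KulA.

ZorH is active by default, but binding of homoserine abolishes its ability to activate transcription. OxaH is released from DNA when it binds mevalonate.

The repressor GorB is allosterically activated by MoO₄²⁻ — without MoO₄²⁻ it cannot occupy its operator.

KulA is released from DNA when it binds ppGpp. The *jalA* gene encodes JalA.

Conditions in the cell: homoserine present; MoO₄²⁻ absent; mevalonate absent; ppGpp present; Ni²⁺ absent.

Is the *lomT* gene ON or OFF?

OFF

Ni²⁺ is absent, so IrpD is active.
No repressor is bound and IrpD is active, so *torW* is transcribed.
So TorW is produced and active.
With repressor TorW bound, *jalD* is not transcribed.
So JalD is not produced.
Mevalonate is absent, so OxaH is active.
With repressor OxaH bound, *kepV* is not transcribed.
So KepV is not produced.
Required activator KepV is absent, so *wexN* is not transcribed.
So WexN is not produced.
MoO₄²⁻ is absent, so GorB is inactive.
With no repressor bound, *dovM* is transcribed.
So DovM is produced and active.
Homoserine is present, so ZorH is inactive.
Required activator ZorH is absent, so *jalA* is not transcribed.
So JalA is not produced.
No activator is available at the *lomT* promoter, so *lomT* is not transcribed.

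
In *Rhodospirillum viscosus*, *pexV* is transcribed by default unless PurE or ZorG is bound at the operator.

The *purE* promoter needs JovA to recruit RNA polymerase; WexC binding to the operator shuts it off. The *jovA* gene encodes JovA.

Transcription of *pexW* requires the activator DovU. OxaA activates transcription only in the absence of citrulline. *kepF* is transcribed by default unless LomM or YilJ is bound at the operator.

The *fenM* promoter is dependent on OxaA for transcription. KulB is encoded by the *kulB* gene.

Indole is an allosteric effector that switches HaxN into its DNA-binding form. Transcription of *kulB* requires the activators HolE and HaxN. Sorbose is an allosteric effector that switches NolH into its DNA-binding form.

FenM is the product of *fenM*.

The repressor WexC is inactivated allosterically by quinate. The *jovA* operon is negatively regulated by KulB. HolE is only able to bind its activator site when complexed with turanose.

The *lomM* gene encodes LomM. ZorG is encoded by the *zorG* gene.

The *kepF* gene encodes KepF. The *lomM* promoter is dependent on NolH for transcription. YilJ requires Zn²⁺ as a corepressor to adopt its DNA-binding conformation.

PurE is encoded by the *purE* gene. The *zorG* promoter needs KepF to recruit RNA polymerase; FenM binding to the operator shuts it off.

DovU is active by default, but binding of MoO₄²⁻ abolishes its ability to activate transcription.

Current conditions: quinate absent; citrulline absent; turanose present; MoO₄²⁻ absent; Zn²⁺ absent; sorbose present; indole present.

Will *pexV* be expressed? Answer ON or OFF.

ON

Turanose is present, so HolE is active.
Indole is present, so HaxN is active.
No repressor is bound and HolE and HaxN are active, so *kulB* is transcribed.
So KulB is produced and active.
With repressor KulB bound, *jovA* is not transcribed.
So JovA is not produced.
Quinate is absent, so WexC is active.
With repressor WexC bound, *purE* is not transcribed.
So PurE is not produced.
Citrulline is absent, so OxaA is active.
No repressor is bound and OxaA is active, so *fenM* is transcribed.
So FenM is produced and active.
Sorbose is present, so NolH is active.
No repressor is bound and NolH is active, so *lomM* is transcribed.
So LomM is produced and active.
Zn²⁺ is absent, so YilJ is inactive.
With repressor LomM bound, *kepF* is not transcribed.
So KepF is not produced.
With repressor FenM bound, *zorG* is not transcribed.
So ZorG is not produced.
With no repressor bound, *pexV* is transcribed.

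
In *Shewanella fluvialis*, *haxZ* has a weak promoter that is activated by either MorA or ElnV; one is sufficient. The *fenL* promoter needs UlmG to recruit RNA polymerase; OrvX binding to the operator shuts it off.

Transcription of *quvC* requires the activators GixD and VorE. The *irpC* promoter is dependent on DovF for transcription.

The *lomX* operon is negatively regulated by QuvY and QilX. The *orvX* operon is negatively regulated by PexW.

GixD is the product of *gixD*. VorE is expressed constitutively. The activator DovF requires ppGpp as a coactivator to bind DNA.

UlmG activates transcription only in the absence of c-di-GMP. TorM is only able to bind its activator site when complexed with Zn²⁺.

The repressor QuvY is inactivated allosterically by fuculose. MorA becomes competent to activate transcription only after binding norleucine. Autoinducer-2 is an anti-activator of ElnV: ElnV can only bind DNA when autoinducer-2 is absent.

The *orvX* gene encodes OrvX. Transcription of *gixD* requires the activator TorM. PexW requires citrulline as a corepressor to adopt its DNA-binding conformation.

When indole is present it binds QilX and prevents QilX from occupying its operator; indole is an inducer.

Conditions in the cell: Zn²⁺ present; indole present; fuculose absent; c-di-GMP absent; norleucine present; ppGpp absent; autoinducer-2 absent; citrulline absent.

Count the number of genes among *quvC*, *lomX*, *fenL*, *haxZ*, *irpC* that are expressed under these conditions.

2

Zn²⁺ is present, so TorM is active.
No repressor is bound and TorM is active, so *gixD* is transcribed.
So GixD is produced and active.
VorE is produced constitutively and is active.
No repressor is bound and GixD and VorE are active, so *quvC* is transcribed.
→ *quvC* is ON.
Fuculose is absent, so QuvY is active.
Indole is present, so QilX is inactive.
With repressor QuvY bound, *lomX* is not transcribed.
→ *lomX* is OFF.
c-di-GMP is absent, so UlmG is active.
Citrulline is absent, so PexW is inactive.
With no repressor bound, *orvX* is transcribed.
So OrvX is produced and active.
With repressor OrvX bound, *fenL* is not transcribed.
→ *fenL* is OFF.
Norleucine is present, so MorA is active.
Autoinducer-2 is absent, so ElnV is active.
Activator MorA is present, so *haxZ* is transcribed.
→ *haxZ* is ON.
ppGpp is absent, so DovF is inactive.
Required activator DovF is absent, so *irpC* is not transcribed.
→ *irpC* is OFF.
2 of the 5 genes are transcribed.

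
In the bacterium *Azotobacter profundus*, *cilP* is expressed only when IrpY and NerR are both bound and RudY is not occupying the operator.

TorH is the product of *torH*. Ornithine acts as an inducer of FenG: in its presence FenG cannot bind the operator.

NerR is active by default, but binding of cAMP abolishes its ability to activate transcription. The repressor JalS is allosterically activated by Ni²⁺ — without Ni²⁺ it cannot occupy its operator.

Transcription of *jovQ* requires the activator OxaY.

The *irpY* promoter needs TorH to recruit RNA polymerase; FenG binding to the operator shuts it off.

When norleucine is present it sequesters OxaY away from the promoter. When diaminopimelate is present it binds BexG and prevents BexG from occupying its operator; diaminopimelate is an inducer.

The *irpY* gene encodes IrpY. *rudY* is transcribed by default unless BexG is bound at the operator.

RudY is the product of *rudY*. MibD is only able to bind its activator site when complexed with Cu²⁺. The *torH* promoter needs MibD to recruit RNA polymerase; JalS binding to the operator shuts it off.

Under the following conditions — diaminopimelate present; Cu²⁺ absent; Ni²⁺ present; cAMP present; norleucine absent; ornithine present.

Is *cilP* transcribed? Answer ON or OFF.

Ornithine is present, so FenG is inactive.
Cu²⁺ is absent, so MibD is inactive.
Ni²⁺ is present, so JalS is active.
With repressor JalS bound, *torH* is not transcribed.
So TorH is not produced.
Required activator TorH is absent, so *irpY* is not transcribed.
So IrpY is not produced.
cAMP is present, so NerR is inactive.
Diaminopimelate is present, so BexG is inactive.
With no repressor bound, *rudY* is transcribed.
So RudY is produced and active.
With repressor RudY bound, *cilP* is not transcribed.

OFF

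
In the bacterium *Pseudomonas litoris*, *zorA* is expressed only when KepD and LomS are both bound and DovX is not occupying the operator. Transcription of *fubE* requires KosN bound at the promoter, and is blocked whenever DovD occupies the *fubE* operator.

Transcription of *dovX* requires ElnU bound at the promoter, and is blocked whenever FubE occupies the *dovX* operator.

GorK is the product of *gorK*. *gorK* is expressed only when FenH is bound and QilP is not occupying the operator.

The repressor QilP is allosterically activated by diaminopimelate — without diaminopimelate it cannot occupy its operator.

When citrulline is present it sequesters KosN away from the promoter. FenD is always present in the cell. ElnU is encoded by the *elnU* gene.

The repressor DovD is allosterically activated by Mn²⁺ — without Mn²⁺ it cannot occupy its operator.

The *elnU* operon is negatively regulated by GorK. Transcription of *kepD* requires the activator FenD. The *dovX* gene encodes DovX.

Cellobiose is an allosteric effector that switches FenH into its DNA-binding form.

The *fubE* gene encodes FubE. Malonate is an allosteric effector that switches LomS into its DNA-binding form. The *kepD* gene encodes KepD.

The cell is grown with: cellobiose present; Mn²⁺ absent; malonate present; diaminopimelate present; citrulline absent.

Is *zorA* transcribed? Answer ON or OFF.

FenD is produced constitutively and is active.
No repressor is bound and FenD is active, so *kepD* is transcribed.
So KepD is produced and active.
Malonate is present, so LomS is active.
Mn²⁺ is absent, so DovD is inactive.
Citrulline is absent, so KosN is active.
No repressor is bound and KosN is active, so *fubE* is transcribed.
So FubE is produced and active.
Diaminopimelate is present, so QilP is active.
Cellobiose is present, so FenH is active.
With repressor QilP bound, *gorK* is not transcribed.
So GorK is not produced.
With no repressor bound, *elnU* is transcribed.
So ElnU is produced and active.
With repressor FubE bound, *dovX* is not transcribed.
So DovX is not produced.
No repressor is bound and KepD and LomS are active, so *zorA* is transcribed.

ON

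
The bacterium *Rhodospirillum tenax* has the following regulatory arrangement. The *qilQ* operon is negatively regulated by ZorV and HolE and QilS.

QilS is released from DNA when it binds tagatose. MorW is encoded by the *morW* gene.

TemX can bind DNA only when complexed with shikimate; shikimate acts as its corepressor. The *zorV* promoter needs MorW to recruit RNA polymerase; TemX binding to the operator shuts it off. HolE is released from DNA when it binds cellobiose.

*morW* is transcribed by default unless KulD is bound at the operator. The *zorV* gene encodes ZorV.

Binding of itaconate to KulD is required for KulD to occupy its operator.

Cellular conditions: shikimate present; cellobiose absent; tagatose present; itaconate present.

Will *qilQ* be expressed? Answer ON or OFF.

Shikimate is present, so TemX is active.
Itaconate is present, so KulD is active.
With repressor KulD bound, *morW* is not transcribed.
So MorW is not produced.
With repressor TemX bound, *zorV* is not transcribed.
So ZorV is not produced.
Cellobiose is absent, so HolE is active.
Tagatose is present, so QilS is inactive.
With repressor HolE bound, *qilQ* is not transcribed.

OFF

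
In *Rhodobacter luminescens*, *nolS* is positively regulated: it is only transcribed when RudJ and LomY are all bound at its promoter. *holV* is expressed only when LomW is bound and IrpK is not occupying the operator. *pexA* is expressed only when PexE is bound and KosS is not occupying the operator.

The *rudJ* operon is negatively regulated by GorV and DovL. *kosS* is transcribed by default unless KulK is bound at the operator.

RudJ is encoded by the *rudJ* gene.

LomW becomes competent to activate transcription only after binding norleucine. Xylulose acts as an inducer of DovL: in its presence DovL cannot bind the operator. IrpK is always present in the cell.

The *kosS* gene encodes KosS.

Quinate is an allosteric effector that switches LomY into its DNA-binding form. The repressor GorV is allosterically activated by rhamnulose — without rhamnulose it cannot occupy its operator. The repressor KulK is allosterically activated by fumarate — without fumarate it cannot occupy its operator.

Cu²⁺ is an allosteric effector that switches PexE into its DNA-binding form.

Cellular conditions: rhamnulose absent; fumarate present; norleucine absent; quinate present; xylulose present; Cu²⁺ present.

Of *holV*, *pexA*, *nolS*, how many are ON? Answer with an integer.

Norleucine is absent, so LomW is inactive.
IrpK is produced constitutively and is active.
With repressor IrpK bound, *holV* is not transcribed.
→ *holV* is OFF.
Fumarate is present, so KulK is active.
With repressor KulK bound, *kosS* is not transcribed.
So KosS is not produced.
Cu²⁺ is present, so PexE is active.
No repressor is bound and PexE is active, so *pexA* is transcribed.
→ *pexA* is ON.
Rhamnulose is absent, so GorV is inactive.
Xylulose is present, so DovL is inactive.
With no repressor bound, *rudJ* is transcribed.
So RudJ is produced and active.
Quinate is present, so LomY is active.
No repressor is bound and RudJ and LomY are active, so *nolS* is transcribed.
→ *nolS* is ON.
2 of the 3 genes are transcribed.

2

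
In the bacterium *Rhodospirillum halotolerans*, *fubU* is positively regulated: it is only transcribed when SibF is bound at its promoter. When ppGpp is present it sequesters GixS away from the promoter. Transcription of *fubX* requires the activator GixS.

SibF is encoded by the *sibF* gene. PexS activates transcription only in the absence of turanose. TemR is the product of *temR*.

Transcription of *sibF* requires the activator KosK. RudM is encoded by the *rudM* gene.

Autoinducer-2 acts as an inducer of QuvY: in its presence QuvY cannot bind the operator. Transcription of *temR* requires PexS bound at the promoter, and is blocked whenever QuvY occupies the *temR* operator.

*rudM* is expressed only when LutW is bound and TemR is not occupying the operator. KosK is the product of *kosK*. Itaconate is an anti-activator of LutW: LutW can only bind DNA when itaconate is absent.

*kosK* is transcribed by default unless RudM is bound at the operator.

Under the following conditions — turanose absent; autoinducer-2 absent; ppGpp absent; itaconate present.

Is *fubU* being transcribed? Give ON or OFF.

Autoinducer-2 is absent, so QuvY is active.
Turanose is absent, so PexS is active.
With repressor QuvY bound, *temR* is not transcribed.
So TemR is not produced.
Itaconate is present, so LutW is inactive.
Required activator LutW is absent, so *rudM* is not transcribed.
So RudM is not produced.
With no repressor bound, *kosK* is transcribed.
So KosK is produced and active.
No repressor is bound and KosK is active, so *sibF* is transcribed.
So SibF is produced and active.
No repressor is bound and SibF is active, so *fubU* is transcribed.

ON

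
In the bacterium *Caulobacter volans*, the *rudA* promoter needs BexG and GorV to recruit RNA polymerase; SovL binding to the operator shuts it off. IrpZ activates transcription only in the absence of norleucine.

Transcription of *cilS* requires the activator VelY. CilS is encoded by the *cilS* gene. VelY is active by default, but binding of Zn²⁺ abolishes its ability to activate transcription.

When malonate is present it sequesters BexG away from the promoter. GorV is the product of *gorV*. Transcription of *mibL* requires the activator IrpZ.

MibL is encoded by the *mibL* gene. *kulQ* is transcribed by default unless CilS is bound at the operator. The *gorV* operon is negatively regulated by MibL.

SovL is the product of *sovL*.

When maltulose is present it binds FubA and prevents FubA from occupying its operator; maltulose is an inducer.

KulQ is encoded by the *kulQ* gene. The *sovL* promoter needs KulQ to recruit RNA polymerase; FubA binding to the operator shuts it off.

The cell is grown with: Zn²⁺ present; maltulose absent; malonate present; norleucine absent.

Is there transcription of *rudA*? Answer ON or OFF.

OFF

Malonate is present, so BexG is inactive.
Norleucine is absent, so IrpZ is active.
No repressor is bound and IrpZ is active, so *mibL* is transcribed.
So MibL is produced and active.
With repressor MibL bound, *gorV* is not transcribed.
So GorV is not produced.
Maltulose is absent, so FubA is active.
Zn²⁺ is present, so VelY is inactive.
Required activator VelY is absent, so *cilS* is not transcribed.
So CilS is not produced.
With no repressor bound, *kulQ* is transcribed.
So KulQ is produced and active.
With repressor FubA bound, *sovL* is not transcribed.
So SovL is not produced.
Required activator BexG is absent, so *rudA* is not transcribed.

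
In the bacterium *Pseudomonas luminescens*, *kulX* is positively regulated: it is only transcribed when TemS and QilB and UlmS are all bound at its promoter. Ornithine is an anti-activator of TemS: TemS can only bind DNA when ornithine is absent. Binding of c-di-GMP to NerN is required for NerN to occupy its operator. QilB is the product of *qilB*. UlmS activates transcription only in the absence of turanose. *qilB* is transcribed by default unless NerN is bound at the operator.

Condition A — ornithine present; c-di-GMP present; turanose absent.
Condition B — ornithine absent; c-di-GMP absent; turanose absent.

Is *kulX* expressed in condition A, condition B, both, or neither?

B only

Condition A:
Ornithine is present, so TemS is inactive.
c-di-GMP is present, so NerN is active.
With repressor NerN bound, *qilB* is not transcribed.
So QilB is not produced.
Turanose is absent, so UlmS is active.
Required activator TemS is absent, so *kulX* is not transcribed.
→ *kulX* is OFF in A.
Condition B:
Ornithine is absent, so TemS is active.
c-di-GMP is absent, so NerN is inactive.
With no repressor bound, *qilB* is transcribed.
So QilB is produced and active.
Turanose is absent, so UlmS is active.
No repressor is bound and TemS and QilB and UlmS are active, so *kulX* is transcribed.
→ *kulX* is ON in B.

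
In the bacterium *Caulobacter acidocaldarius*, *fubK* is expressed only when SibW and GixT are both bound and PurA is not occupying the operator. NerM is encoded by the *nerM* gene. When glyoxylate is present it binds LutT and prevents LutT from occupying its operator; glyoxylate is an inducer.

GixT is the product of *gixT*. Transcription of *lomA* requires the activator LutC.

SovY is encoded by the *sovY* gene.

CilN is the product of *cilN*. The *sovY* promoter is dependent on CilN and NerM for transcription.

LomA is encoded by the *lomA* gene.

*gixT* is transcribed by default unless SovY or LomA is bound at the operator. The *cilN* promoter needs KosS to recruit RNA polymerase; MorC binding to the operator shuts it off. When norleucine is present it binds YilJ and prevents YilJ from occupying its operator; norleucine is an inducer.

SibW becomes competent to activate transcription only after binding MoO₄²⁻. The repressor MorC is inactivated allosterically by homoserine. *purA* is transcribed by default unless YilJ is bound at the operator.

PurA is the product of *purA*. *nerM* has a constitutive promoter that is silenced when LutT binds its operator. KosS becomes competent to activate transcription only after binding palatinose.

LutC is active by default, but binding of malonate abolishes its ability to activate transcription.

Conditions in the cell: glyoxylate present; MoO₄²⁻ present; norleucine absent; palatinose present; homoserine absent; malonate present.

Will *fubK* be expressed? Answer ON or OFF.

MoO₄²⁻ is present, so SibW is active.
Norleucine is absent, so YilJ is active.
With repressor YilJ bound, *purA* is not transcribed.
So PurA is not produced.
Palatinose is present, so KosS is active.
Homoserine is absent, so MorC is active.
With repressor MorC bound, *cilN* is not transcribed.
So CilN is not produced.
Glyoxylate is present, so LutT is inactive.
With no repressor bound, *nerM* is transcribed.
So NerM is produced and active.
Required activator CilN is absent, so *sovY* is not transcribed.
So SovY is not produced.
Malonate is present, so LutC is inactive.
Required activator LutC is absent, so *lomA* is not transcribed.
So LomA is not produced.
With no repressor bound, *gixT* is transcribed.
So GixT is produced and active.
No repressor is bound and SibW and GixT are active, so *fubK* is transcribed.

ON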